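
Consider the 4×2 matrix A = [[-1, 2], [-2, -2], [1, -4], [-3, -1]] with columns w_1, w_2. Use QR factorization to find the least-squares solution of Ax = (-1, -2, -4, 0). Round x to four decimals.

x = (0.0187, 0.7193)

w_1 = (-1, -2, 1, -3); ‖w_1‖ = 3.8730, so e_1 = (-0.2582, -0.5164, 0.2582, -0.7746).
e_1·w_2 = (-0.2582)·2 + (-0.5164)·(-2) + 0.2582·(-4) + (-0.7746)·(-1) = 0.2582.
u_2 = w_2 − 0.2582·e_1 = (2.0667, -1.8667, -4.0667, -0.8000).
‖u_2‖ = 4.9933, so e_2 = (0.4139, -0.3738, -0.8144, -0.1602).
Qᵀb = (0.2582, 3.5915).
Back-substitute: x_2 = 3.5915/4.9933 = 0.7193.
x_1 = (0.2582 − 0.2582·0.7193)/3.8730 = 0.0187.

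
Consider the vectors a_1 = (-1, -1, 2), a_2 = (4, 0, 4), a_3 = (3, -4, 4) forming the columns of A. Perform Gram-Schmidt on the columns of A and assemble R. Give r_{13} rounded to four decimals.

a_1 = (-1, -1, 2); ‖a_1‖ = 2.4495, so q_1 = (-0.4082, -0.4082, 0.8165).
r_{13} = q_1·a_3 = 3.6742.

r_{13} = 3.6742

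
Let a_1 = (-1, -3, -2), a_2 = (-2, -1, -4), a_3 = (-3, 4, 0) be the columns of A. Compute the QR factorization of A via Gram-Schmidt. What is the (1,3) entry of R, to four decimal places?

r_{13} = -2.4054

e_1 = a_1/‖a_1‖ = (-1, -3, -2)/3.7417 = (-0.2673, -0.8018, -0.5345).
r_{13} = e_1·a_3 = -2.4054.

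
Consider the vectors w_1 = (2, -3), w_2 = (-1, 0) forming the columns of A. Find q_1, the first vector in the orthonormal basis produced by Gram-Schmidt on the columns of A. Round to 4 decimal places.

q_1 = (0.5547, -0.8321)

q_1 = w_1/‖w_1‖ = (2, -3)/3.6056 = (0.5547, -0.8321).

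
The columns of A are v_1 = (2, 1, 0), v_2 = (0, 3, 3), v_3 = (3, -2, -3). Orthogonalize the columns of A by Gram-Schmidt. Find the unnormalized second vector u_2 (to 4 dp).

u_2 = (-1.2000, 2.4000, 3.0000)

v_1 = (2, 1, 0); ‖v_1‖ = 2.2361, so e_1 = (0.8944, 0.4472, 0.0000).
e_1·v_2 = 0.8944·0 + 0.4472·3 + 0.0000·3 = 1.3416.
u_2 = v_2 − 1.3416·e_1 = (-1.2000, 2.4000, 3.0000).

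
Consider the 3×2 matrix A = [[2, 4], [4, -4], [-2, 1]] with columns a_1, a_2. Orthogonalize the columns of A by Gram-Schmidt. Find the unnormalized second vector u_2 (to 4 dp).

u_2 = (4.8333, -2.3333, 0.1667)

q_1 = a_1/‖a_1‖ = (2, 4, -2)/4.8990 = (0.4082, 0.8165, -0.4082).
r_{12} = q_1·a_2 = -2.0412.
u_2 = a_2 + 2.0412·q_1 = (4.8333, -2.3333, 0.1667).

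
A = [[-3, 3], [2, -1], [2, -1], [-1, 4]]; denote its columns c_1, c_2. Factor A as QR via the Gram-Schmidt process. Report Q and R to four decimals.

Q = [[-0.7071, 0.0504], [0.4714, 0.2687], [0.4714, 0.2687], [-0.2357, 0.9236]], R = [[4.2426, -4.0069], [0.0000, 3.3082]]

c_1 = (-3, 2, 2, -1); ‖c_1‖ = 4.2426, so e_1 = (-0.7071, 0.4714, 0.4714, -0.2357).
e_1·c_2 = (-0.7071)·3 + 0.4714·(-1) + 0.4714·(-1) + (-0.2357)·4 = -4.0069.
u_2 = c_2 + 4.0069·e_1 = (0.1667, 0.8889, 0.8889, 3.0556).
‖u_2‖ = 3.3082, so e_2 = (0.0504, 0.2687, 0.2687, 0.9236).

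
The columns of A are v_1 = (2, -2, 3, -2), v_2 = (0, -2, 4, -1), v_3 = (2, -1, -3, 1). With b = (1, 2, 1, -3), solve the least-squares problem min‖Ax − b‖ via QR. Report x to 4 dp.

v_1 = (2, -2, 3, -2); ‖v_1‖ = 4.5826, so q_1 = (0.4364, -0.4364, 0.6547, -0.4364).
q_1·v_2 = 0.4364·0 + (-0.4364)·(-2) + 0.6547·4 + (-0.4364)·(-1) = 3.9279.
u_2 = v_2 − 3.9279·q_1 = (-1.7143, -0.2857, 1.4286, 0.7143).
‖u_2‖ = 2.3604, so q_2 = (-0.7263, -0.1210, 0.6052, 0.3026).
q_1·v_3 = 0.4364·2 + (-0.4364)·(-1) + 0.6547·(-3) + (-0.4364)·1 = -1.0911; q_2·v_3 = (-0.7263)·2 + (-0.1210)·(-1) + 0.6052·(-3) + 0.3026·1 = -2.8446.
u_3 = v_3 + 1.0911·q_1 + 2.8446·q_2 = (0.4103, -1.8205, -0.5641, 1.3846).
‖u_3‖ = 2.3912, so q_3 = (0.1716, -0.7613, -0.2359, 0.5790).
Qᵀb = (1.5275, -1.2710, -3.3241).
Back-substitute: x_3 = -3.3241/2.3912 = -1.3901.
x_2 = (-1.2710 + 2.8446·(-1.3901))/2.3604 = -2.2138.
x_1 = (1.5275 − 3.9279·(-2.2138) + 1.0911·(-1.3901))/4.5826 = 1.8999.

x = (1.8999, -2.2138, -1.3901)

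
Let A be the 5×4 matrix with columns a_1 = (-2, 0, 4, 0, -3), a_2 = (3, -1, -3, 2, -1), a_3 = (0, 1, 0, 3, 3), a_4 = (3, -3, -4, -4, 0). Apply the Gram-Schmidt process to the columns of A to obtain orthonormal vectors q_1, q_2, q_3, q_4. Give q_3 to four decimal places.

q_1 = a_1/‖a_1‖ = (-2, 0, 4, 0, -3)/5.3852 = (-0.3714, 0.0000, 0.7428, 0.0000, -0.5571).
r_{12} = q_1·a_2 = -2.7854.
u_2 = a_2 + 2.7854·q_1 = (1.9655, -1.0000, -0.9310, 2.0000, -2.5517).
‖u_2‖ = 4.0301, so q_2 = (0.4877, -0.2481, -0.2310, 0.4963, -0.6332).
r_{13} = q_1·a_3 = -1.6713; r_{23} = q_2·a_3 = -0.6588.
u_3 = a_3 + 1.6713·q_1 + 0.6588·q_2 = (-0.2994, 0.8365, 1.0892, 3.3270, 1.6518).
‖u_3‖ = 3.9715, so q_3 = (-0.0754, 0.2106, 0.2742, 0.8377, 0.4159).

q_3 = (-0.0754, 0.2106, 0.2742, 0.8377, 0.4159)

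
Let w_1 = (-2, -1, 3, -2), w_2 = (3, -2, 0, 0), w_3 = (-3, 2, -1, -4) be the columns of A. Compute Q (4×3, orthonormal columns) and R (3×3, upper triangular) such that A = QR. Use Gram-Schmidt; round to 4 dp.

Q = [[-0.4714, 0.7343, 0.0815], [-0.2357, -0.6386, 0.1223], [0.7071, 0.1916, -0.4811], [-0.4714, -0.1277, -0.8643]], R = [[4.2426, -0.9428, 2.1213], [0.0000, 3.4801, -3.1608], [0.0000, 0.0000, 3.9382]]

e_1 = w_1/‖w_1‖ = (-2, -1, 3, -2)/4.2426 = (-0.4714, -0.2357, 0.7071, -0.4714).
r_{12} = e_1·w_2 = -0.9428.
u_2 = w_2 + 0.9428·e_1 = (2.5556, -2.2222, 0.6667, -0.4444).
‖u_2‖ = 3.4801, so e_2 = (0.7343, -0.6386, 0.1916, -0.1277).
r_{13} = e_1·w_3 = 2.1213; r_{23} = e_2·w_3 = -3.1608.
u_3 = w_3 − 2.1213·e_1 + 3.1608·e_2 = (0.3211, 0.4817, -1.8945, -3.4037).
‖u_3‖ = 3.9382, so e_3 = (0.0815, 0.1223, -0.4811, -0.8643).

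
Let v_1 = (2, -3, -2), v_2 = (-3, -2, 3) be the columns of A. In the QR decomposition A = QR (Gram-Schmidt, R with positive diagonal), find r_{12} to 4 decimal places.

r_{12} = -1.4552

v_1 = (2, -3, -2); ‖v_1‖ = 4.1231, so q_1 = (0.4851, -0.7276, -0.4851).
r_{12} = q_1·v_2 = -1.4552.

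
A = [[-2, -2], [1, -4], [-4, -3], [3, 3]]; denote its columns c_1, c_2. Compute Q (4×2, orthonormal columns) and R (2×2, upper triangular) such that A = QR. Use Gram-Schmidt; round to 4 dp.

c_1 = (-2, 1, -4, 3); ‖c_1‖ = 5.4772, so q_1 = (-0.3651, 0.1826, -0.7303, 0.5477).
q_1·c_2 = (-0.3651)·(-2) + 0.1826·(-4) + (-0.7303)·(-3) + 0.5477·3 = 3.8341.
u_2 = c_2 − 3.8341·q_1 = (-0.6000, -4.7000, -0.2000, 0.9000).
‖u_2‖ = 4.8270, so q_2 = (-0.1243, -0.9737, -0.0414, 0.1865).

Q = [[-0.3651, -0.1243], [0.1826, -0.9737], [-0.7303, -0.0414], [0.5477, 0.1865]], R = [[5.4772, 3.8341], [0.0000, 4.8270]]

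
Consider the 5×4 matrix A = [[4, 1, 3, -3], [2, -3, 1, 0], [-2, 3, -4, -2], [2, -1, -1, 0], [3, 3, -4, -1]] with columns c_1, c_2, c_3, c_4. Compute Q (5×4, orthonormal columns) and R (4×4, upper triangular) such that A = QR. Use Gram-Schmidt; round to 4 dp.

Q = [[0.6576, 0.2059, 0.6221, -0.3626], [0.3288, -0.5473, -0.3619, -0.4497], [-0.3288, 0.5473, -0.2589, -0.7244], [0.3288, -0.1757, -0.4503, -0.0952], [0.4932, 0.5724, -0.4606, 0.3638]], R = [[6.0828, -0.1644, 1.3152, -1.8084], [0.0000, 5.3827, -4.2328, -2.2846], [0.0000, 0.0000, 4.8326, -0.8881], [0.0000, 0.0000, 0.0000, 2.1729]]

q_1 = c_1/‖c_1‖ = (4, 2, -2, 2, 3)/6.0828 = (0.6576, 0.3288, -0.3288, 0.3288, 0.4932).
r_{12} = q_1·c_2 = -0.1644.
u_2 = c_2 + 0.1644·q_1 = (1.1081, -2.9459, 2.9459, -0.9459, 3.0811).
‖u_2‖ = 5.3827, so q_2 = (0.2059, -0.5473, 0.5473, -0.1757, 0.5724).
r_{13} = q_1·c_3 = 1.3152; r_{23} = q_2·c_3 = -4.2328.
u_3 = c_3 − 1.3152·q_1 + 4.2328·q_2 = (3.0065, -1.7491, -1.2509, -2.1763, -2.2257).
‖u_3‖ = 4.8326, so q_3 = (0.6221, -0.3619, -0.2589, -0.4503, -0.4606).
r_{14} = q_1·c_4 = -1.8084; r_{24} = q_2·c_4 = -2.2846; r_{34} = q_3·c_4 = -0.8881.
u_4 = c_4 + 1.8084·q_1 + 2.2846·q_2 + 0.8881·q_3 = (-0.7879, -0.9772, -1.5741, -0.2069, 0.7906).
‖u_4‖ = 2.1729, so q_4 = (-0.3626, -0.4497, -0.7244, -0.0952, 0.3638).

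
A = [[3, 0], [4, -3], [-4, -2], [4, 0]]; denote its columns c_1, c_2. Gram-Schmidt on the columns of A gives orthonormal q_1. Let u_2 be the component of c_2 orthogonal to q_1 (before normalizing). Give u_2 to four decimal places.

q_1 = c_1/‖c_1‖ = (3, 4, -4, 4)/7.5498 = (0.3974, 0.5298, -0.5298, 0.5298).
r_{12} = q_1·c_2 = -0.5298.
u_2 = c_2 + 0.5298·q_1 = (0.2105, -2.7193, -2.2807, 0.2807).

u_2 = (0.2105, -2.7193, -2.2807, 0.2807)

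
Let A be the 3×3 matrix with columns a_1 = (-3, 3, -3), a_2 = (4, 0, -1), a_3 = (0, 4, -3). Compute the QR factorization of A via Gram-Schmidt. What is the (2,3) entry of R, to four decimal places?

r_{23} = 2.6726

q_1 = a_1/‖a_1‖ = (-3, 3, -3)/5.1962 = (-0.5774, 0.5774, -0.5774).
r_{12} = q_1·a_2 = -1.7321.
u_2 = a_2 + 1.7321·q_1 = (3.0000, 1.0000, -2.0000).
‖u_2‖ = 3.7417, so q_2 = (0.8018, 0.2673, -0.5345).
r_{23} = q_2·a_3 = 2.6726.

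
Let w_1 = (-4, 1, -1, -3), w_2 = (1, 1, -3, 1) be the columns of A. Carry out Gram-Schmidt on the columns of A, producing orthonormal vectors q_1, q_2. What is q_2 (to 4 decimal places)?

q_1 = w_1/‖w_1‖ = (-4, 1, -1, -3)/5.1962 = (-0.7698, 0.1925, -0.1925, -0.5774).
r_{12} = q_1·w_2 = -0.5774.
u_2 = w_2 + 0.5774·q_1 = (0.5556, 1.1111, -3.1111, 0.6667).
‖u_2‖ = 3.4157, so q_2 = (0.1627, 0.3253, -0.9108, 0.1952).

q_2 = (0.1627, 0.3253, -0.9108, 0.1952)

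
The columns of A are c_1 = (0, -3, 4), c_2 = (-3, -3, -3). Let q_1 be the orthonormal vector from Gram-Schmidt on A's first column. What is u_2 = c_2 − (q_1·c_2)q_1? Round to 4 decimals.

q_1 = c_1/‖c_1‖ = (0, -3, 4)/5.0000 = (0.0000, -0.6000, 0.8000).
r_{12} = q_1·c_2 = -0.6000.
u_2 = c_2 + 0.6000·q_1 = (-3.0000, -3.3600, -2.5200).

u_2 = (-3.0000, -3.3600, -2.5200)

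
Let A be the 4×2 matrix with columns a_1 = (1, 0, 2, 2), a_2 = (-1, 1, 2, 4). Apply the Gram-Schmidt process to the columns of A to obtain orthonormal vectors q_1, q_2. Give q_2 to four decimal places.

q_2 = (-0.7597, 0.3419, -0.1519, 0.5318)

a_1 = (1, 0, 2, 2); ‖a_1‖ = 3.0000, so q_1 = (0.3333, 0.0000, 0.6667, 0.6667).
q_1·a_2 = 0.3333·(-1) + 0.0000·1 + 0.6667·2 + 0.6667·4 = 3.6667.
u_2 = a_2 − 3.6667·q_1 = (-2.2222, 1.0000, -0.4444, 1.5556).
‖u_2‖ = 2.9250, so q_2 = (-0.7597, 0.3419, -0.1519, 0.5318).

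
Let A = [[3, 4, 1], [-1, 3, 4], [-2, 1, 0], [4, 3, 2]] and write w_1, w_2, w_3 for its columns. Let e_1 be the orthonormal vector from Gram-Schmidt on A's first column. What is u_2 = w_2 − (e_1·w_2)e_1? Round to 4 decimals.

w_1 = (3, -1, -2, 4); ‖w_1‖ = 5.4772, so e_1 = (0.5477, -0.1826, -0.3651, 0.7303).
e_1·w_2 = 0.5477·4 + (-0.1826)·3 + (-0.3651)·1 + 0.7303·3 = 3.4689.
u_2 = w_2 − 3.4689·e_1 = (2.1000, 3.6333, 2.2667, 0.4667).

u_2 = (2.1000, 3.6333, 2.2667, 0.4667)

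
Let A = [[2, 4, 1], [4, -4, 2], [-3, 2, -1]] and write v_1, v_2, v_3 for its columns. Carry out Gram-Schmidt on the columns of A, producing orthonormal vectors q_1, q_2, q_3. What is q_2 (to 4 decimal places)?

q_2 = (0.9183, -0.3826, 0.1020)

v_1 = (2, 4, -3); ‖v_1‖ = 5.3852, so q_1 = (0.3714, 0.7428, -0.5571).
q_1·v_2 = 0.3714·4 + 0.7428·(-4) + (-0.5571)·2 = -2.5997.
u_2 = v_2 + 2.5997·q_1 = (4.9655, -2.0690, 0.5517).
‖u_2‖ = 5.4075, so q_2 = (0.9183, -0.3826, 0.1020).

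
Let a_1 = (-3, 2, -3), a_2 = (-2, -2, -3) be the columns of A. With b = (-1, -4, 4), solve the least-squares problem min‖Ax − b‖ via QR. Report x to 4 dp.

e_1 = a_1/‖a_1‖ = (-3, 2, -3)/4.6904 = (-0.6396, 0.4264, -0.6396).
r_{12} = e_1·a_2 = 2.3452.
u_2 = a_2 − 2.3452·e_1 = (-0.5000, -3.0000, -1.5000).
‖u_2‖ = 3.3912, so e_2 = (-0.1474, -0.8847, -0.4423).
Qᵀb = (-3.6244, 1.9167).
Back-substitute: x_2 = 1.9167/3.3912 = 0.5652.
x_1 = (-3.6244 − 2.3452·0.5652)/4.6904 = -1.0553.

x = (-1.0553, 0.5652)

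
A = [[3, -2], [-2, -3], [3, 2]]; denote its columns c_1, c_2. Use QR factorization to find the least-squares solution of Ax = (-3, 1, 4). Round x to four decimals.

c_1 = (3, -2, 3); ‖c_1‖ = 4.6904, so e_1 = (0.6396, -0.4264, 0.6396).
e_1·c_2 = 0.6396·(-2) + (-0.4264)·(-3) + 0.6396·2 = 1.2792.
u_2 = c_2 − 1.2792·e_1 = (-2.8182, -2.4545, 1.1818).
‖u_2‖ = 3.9196, so e_2 = (-0.7190, -0.6262, 0.3015).
Qᵀb = (0.2132, 2.7368).
Back-substitute: x_2 = 2.7368/3.9196 = 0.6982.
x_1 = (0.2132 − 1.2792·0.6982)/4.6904 = -0.1450.

x = (-0.1450, 0.6982)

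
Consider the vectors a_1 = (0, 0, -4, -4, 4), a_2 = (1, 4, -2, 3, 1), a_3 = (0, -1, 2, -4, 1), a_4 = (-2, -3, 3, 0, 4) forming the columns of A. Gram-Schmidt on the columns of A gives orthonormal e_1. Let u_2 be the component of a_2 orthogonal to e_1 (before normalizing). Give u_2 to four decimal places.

a_1 = (0, 0, -4, -4, 4); ‖a_1‖ = 6.9282, so e_1 = (0.0000, 0.0000, -0.5774, -0.5774, 0.5774).
e_1·a_2 = 0.0000·1 + 0.0000·4 + (-0.5774)·(-2) + (-0.5774)·3 + 0.5774·1 = 0.0000.
u_2 = a_2 + 0.0000·e_1 = (1.0000, 4.0000, -2.0000, 3.0000, 1.0000).

u_2 = (1.0000, 4.0000, -2.0000, 3.0000, 1.0000)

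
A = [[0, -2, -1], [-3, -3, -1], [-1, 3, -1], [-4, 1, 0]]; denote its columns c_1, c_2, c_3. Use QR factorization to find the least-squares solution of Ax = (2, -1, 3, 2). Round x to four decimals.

e_1 = c_1/‖c_1‖ = (0, -3, -1, -4)/5.0990 = (0.0000, -0.5883, -0.1961, -0.7845).
r_{12} = e_1·c_2 = 0.3922.
u_2 = c_2 − 0.3922·e_1 = (-2.0000, -2.7692, 3.0769, 1.3077).
‖u_2‖ = 4.7798, so e_2 = (-0.4184, -0.5794, 0.6437, 0.2736).
r_{13} = e_1·c_3 = 0.7845; r_{23} = e_2·c_3 = 0.3541.
u_3 = c_3 − 0.7845·e_1 − 0.3541·e_2 = (-0.8519, -0.3333, -1.0741, 0.5185).
‖u_3‖ = 1.5031, so e_3 = (-0.5667, -0.2218, -0.7146, 0.3450).
Qᵀb = (-1.5689, 2.2209, -2.3655).
Back-substitute: x_3 = -2.3655/1.5031 = -1.5738.
x_2 = (2.2209 − 0.3541·(-1.5738))/4.7798 = 0.5812.
x_1 = (-1.5689 − 0.3922·0.5812 − 0.7845·(-1.5738))/5.0990 = -0.1103.

x = (-0.1103, 0.5812, -1.5738)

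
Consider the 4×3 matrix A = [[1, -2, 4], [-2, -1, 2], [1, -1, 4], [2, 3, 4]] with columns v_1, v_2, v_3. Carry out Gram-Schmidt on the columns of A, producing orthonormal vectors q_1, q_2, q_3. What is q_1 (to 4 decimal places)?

v_1 = (1, -2, 1, 2); ‖v_1‖ = 3.1623, so q_1 = (0.3162, -0.6325, 0.3162, 0.6325).

q_1 = (0.3162, -0.6325, 0.3162, 0.6325)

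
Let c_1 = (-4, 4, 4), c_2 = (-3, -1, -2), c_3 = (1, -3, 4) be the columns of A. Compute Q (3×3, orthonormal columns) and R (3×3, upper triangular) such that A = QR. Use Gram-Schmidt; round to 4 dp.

Q = [[-0.5774, -0.8018, -0.1543], [0.5774, -0.2673, -0.7715], [0.5774, -0.5345, 0.6172]], R = [[6.9282, 0.0000, 0.0000], [0.0000, 3.7417, -2.1381], [0.0000, 0.0000, 4.6291]]

q_1 = c_1/‖c_1‖ = (-4, 4, 4)/6.9282 = (-0.5774, 0.5774, 0.5774).
r_{12} = q_1·c_2 = 0.0000.
u_2 = c_2 − 0.0000·q_1 = (-3.0000, -1.0000, -2.0000).
‖u_2‖ = 3.7417, so q_2 = (-0.8018, -0.2673, -0.5345).
r_{13} = q_1·c_3 = 0.0000; r_{23} = q_2·c_3 = -2.1381.
u_3 = c_3 + 0.0000·q_1 + 2.1381·q_2 = (-0.7143, -3.5714, 2.8571).
‖u_3‖ = 4.6291, so q_3 = (-0.1543, -0.7715, 0.6172).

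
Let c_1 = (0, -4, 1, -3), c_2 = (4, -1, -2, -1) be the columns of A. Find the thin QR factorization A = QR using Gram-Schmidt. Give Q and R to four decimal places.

Q = [[0.0000, 0.8721], [-0.7845, -0.0503], [0.1961, -0.4780], [-0.5883, -0.0922]], R = [[5.0990, 0.9806], [0.0000, 4.5868]]

q_1 = c_1/‖c_1‖ = (0, -4, 1, -3)/5.0990 = (0.0000, -0.7845, 0.1961, -0.5883).
r_{12} = q_1·c_2 = 0.9806.
u_2 = c_2 − 0.9806·q_1 = (4.0000, -0.2308, -2.1923, -0.4231).
‖u_2‖ = 4.5868, so q_2 = (0.8721, -0.0503, -0.4780, -0.0922).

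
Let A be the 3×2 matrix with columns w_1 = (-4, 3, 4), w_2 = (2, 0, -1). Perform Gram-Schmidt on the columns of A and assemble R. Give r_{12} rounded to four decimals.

w_1 = (-4, 3, 4); ‖w_1‖ = 6.4031, so q_1 = (-0.6247, 0.4685, 0.6247).
r_{12} = q_1·w_2 = -1.8741.

r_{12} = -1.8741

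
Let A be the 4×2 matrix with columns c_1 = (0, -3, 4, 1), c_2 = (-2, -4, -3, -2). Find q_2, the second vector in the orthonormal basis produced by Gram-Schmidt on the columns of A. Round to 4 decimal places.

q_2 = (-0.3490, -0.7382, -0.4698, -0.3355)

c_1 = (0, -3, 4, 1); ‖c_1‖ = 5.0990, so q_1 = (0.0000, -0.5883, 0.7845, 0.1961).
q_1·c_2 = 0.0000·(-2) + (-0.5883)·(-4) + 0.7845·(-3) + 0.1961·(-2) = -0.3922.
u_2 = c_2 + 0.3922·q_1 = (-2.0000, -4.2308, -2.6923, -1.9231).
‖u_2‖ = 5.7312, so q_2 = (-0.3490, -0.7382, -0.4698, -0.3355).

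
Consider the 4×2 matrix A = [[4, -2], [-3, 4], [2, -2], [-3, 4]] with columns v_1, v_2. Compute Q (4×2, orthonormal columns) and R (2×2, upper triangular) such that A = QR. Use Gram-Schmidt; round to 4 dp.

Q = [[0.6489, 0.7370], [-0.4867, 0.4769], [0.3244, -0.0434], [-0.4867, 0.4769]], R = [[6.1644, -5.8400], [0.0000, 2.4279]]

v_1 = (4, -3, 2, -3); ‖v_1‖ = 6.1644, so q_1 = (0.6489, -0.4867, 0.3244, -0.4867).
q_1·v_2 = 0.6489·(-2) + (-0.4867)·4 + 0.3244·(-2) + (-0.4867)·4 = -5.8400.
u_2 = v_2 + 5.8400·q_1 = (1.7895, 1.1579, -0.1053, 1.1579).
‖u_2‖ = 2.4279, so q_2 = (0.7370, 0.4769, -0.0434, 0.4769).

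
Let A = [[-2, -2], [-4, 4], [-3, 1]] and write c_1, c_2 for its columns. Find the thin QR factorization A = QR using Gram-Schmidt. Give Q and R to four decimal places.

c_1 = (-2, -4, -3); ‖c_1‖ = 5.3852, so q_1 = (-0.3714, -0.7428, -0.5571).
q_1·c_2 = (-0.3714)·(-2) + (-0.7428)·4 + (-0.5571)·1 = -2.7854.
u_2 = c_2 + 2.7854·q_1 = (-3.0345, 1.9310, -0.5517).
‖u_2‖ = 3.6389, so q_2 = (-0.8339, 0.5307, -0.1516).

Q = [[-0.3714, -0.8339], [-0.7428, 0.5307], [-0.5571, -0.1516]], R = [[5.3852, -2.7854], [0.0000, 3.6389]]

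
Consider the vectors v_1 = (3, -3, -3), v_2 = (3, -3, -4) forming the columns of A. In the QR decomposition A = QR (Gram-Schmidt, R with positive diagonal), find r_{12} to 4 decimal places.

v_1 = (3, -3, -3); ‖v_1‖ = 5.1962, so e_1 = (0.5774, -0.5774, -0.5774).
r_{12} = e_1·v_2 = 5.7735.

r_{12} = 5.7735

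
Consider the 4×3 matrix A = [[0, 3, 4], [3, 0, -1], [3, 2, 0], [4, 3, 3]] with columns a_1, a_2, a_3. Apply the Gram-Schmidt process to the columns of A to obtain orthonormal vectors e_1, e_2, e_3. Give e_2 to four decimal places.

e_2 = (0.8495, -0.4498, 0.1166, 0.2499)

e_1 = a_1/‖a_1‖ = (0, 3, 3, 4)/5.8310 = (0.0000, 0.5145, 0.5145, 0.6860).
r_{12} = e_1·a_2 = 3.0870.
u_2 = a_2 − 3.0870·e_1 = (3.0000, -1.5882, 0.4118, 0.8824).
‖u_2‖ = 3.5314, so e_2 = (0.8495, -0.4498, 0.1166, 0.2499).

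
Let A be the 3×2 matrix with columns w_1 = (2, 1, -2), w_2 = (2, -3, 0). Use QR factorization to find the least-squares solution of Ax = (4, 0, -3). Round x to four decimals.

x = (1.5000, 0.5000)

e_1 = w_1/‖w_1‖ = (2, 1, -2)/3.0000 = (0.6667, 0.3333, -0.6667).
r_{12} = e_1·w_2 = 0.3333.
u_2 = w_2 − 0.3333·e_1 = (1.7778, -3.1111, 0.2222).
‖u_2‖ = 3.5901, so e_2 = (0.4952, -0.8666, 0.0619).
Qᵀb = (4.6667, 1.7951).
Back-substitute: x_2 = 1.7951/3.5901 = 0.5000.
x_1 = (4.6667 − 0.3333·0.5000)/3.0000 = 1.5000.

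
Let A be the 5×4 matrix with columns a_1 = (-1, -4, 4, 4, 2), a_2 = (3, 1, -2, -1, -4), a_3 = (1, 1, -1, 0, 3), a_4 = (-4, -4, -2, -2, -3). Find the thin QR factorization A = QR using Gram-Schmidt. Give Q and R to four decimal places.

Q = [[-0.1374, 0.5997, 0.6947, -0.1418], [-0.5494, -0.2499, 0.1097, -0.7284], [0.5494, 0.0091, -0.2590, -0.6485], [0.5494, 0.2499, 0.2324, -0.1523], [0.2747, -0.7179, 0.6199, 0.0739]], R = [[7.2801, -3.7087, -0.4121, -0.2747], [0.0000, 4.1527, -1.8128, 0.2363], [0.0000, 0.0000, 2.9230, -5.0240], [0.0000, 0.0000, 0.0000, 4.8609]]

a_1 = (-1, -4, 4, 4, 2); ‖a_1‖ = 7.2801, so e_1 = (-0.1374, -0.5494, 0.5494, 0.5494, 0.2747).
e_1·a_2 = (-0.1374)·3 + (-0.5494)·1 + 0.5494·(-2) + 0.5494·(-1) + 0.2747·(-4) = -3.7087.
u_2 = a_2 + 3.7087·e_1 = (2.4906, -1.0377, 0.0377, 1.0377, -2.9811).
‖u_2‖ = 4.1527, so e_2 = (0.5997, -0.2499, 0.0091, 0.2499, -0.7179).
e_1·a_3 = (-0.1374)·1 + (-0.5494)·1 + 0.5494·(-1) + 0.5494·0 + 0.2747·3 = -0.4121; e_2·a_3 = 0.5997·1 + (-0.2499)·1 + 0.0091·(-1) + 0.2499·0 + (-0.7179)·3 = -1.8128.
u_3 = a_3 + 0.4121·e_1 + 1.8128·e_2 = (2.0306, 0.3206, -0.7571, 0.6794, 1.8118).
‖u_3‖ = 2.9230, so e_3 = (0.6947, 0.1097, -0.2590, 0.2324, 0.6199).
e_1·a_4 = (-0.1374)·(-4) + (-0.5494)·(-4) + 0.5494·(-2) + 0.5494·(-2) + 0.2747·(-3) = -0.2747; e_2·a_4 = 0.5997·(-4) + (-0.2499)·(-4) + 0.0091·(-2) + 0.2499·(-2) + (-0.7179)·(-3) = 0.2363; e_3·a_4 = 0.6947·(-4) + 0.1097·(-4) + (-0.2590)·(-2) + 0.2324·(-2) + 0.6199·(-3) = -5.0240.
u_4 = a_4 + 0.2747·e_1 − 0.2363·e_2 + 5.0240·e_3 = (-0.6892, -3.5409, -3.1525, -0.7403, 0.3592).
‖u_4‖ = 4.8609, so e_4 = (-0.1418, -0.7284, -0.6485, -0.1523, 0.0739).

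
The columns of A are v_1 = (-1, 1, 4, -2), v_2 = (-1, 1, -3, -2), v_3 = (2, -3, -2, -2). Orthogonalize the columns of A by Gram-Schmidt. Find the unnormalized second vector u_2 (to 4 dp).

v_1 = (-1, 1, 4, -2); ‖v_1‖ = 4.6904, so e_1 = (-0.2132, 0.2132, 0.8528, -0.4264).
e_1·v_2 = (-0.2132)·(-1) + 0.2132·1 + 0.8528·(-3) + (-0.4264)·(-2) = -1.2792.
u_2 = v_2 + 1.2792·e_1 = (-1.2727, 1.2727, -1.9091, -2.5455).

u_2 = (-1.2727, 1.2727, -1.9091, -2.5455)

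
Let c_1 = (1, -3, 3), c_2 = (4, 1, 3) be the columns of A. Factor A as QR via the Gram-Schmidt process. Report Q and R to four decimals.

Q = [[0.2294, 0.7628], [-0.6882, 0.5663], [0.6882, 0.3121]], R = [[4.3589, 2.2942], [0.0000, 4.5538]]

c_1 = (1, -3, 3); ‖c_1‖ = 4.3589, so q_1 = (0.2294, -0.6882, 0.6882).
q_1·c_2 = 0.2294·4 + (-0.6882)·1 + 0.6882·3 = 2.2942.
u_2 = c_2 − 2.2942·q_1 = (3.4737, 2.5789, 1.4211).
‖u_2‖ = 4.5538, so q_2 = (0.7628, 0.5663, 0.3121).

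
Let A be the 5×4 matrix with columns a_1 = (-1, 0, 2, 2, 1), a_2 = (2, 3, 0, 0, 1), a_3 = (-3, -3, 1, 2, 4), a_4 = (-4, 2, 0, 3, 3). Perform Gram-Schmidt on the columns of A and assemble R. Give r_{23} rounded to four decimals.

r_{23} = -2.6017

a_1 = (-1, 0, 2, 2, 1); ‖a_1‖ = 3.1623, so e_1 = (-0.3162, 0.0000, 0.6325, 0.6325, 0.3162).
e_1·a_2 = (-0.3162)·2 + 0.0000·3 + 0.6325·0 + 0.6325·0 + 0.3162·1 = -0.3162.
u_2 = a_2 + 0.3162·e_1 = (1.9000, 3.0000, 0.2000, 0.2000, 1.1000).
‖u_2‖ = 3.7283, so e_2 = (0.5096, 0.8047, 0.0536, 0.0536, 0.2950).
r_{23} = e_2·a_3 = -2.6017.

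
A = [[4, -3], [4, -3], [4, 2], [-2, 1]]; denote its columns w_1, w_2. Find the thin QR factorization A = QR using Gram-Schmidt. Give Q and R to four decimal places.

Q = [[0.5547, -0.3945], [0.5547, -0.3945], [0.5547, 0.8265], [-0.2774, 0.0751]], R = [[7.2111, -2.4962], [0.0000, 4.0950]]

q_1 = w_1/‖w_1‖ = (4, 4, 4, -2)/7.2111 = (0.5547, 0.5547, 0.5547, -0.2774).
r_{12} = q_1·w_2 = -2.4962.
u_2 = w_2 + 2.4962·q_1 = (-1.6154, -1.6154, 3.3846, 0.3077).
‖u_2‖ = 4.0950, so q_2 = (-0.3945, -0.3945, 0.8265, 0.0751).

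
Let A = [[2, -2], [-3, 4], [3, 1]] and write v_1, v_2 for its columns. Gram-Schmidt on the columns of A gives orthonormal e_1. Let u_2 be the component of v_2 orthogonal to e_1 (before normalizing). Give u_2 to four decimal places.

v_1 = (2, -3, 3); ‖v_1‖ = 4.6904, so e_1 = (0.4264, -0.6396, 0.6396).
e_1·v_2 = 0.4264·(-2) + (-0.6396)·4 + 0.6396·1 = -2.7716.
u_2 = v_2 + 2.7716·e_1 = (-0.8182, 2.2273, 2.7727).

u_2 = (-0.8182, 2.2273, 2.7727)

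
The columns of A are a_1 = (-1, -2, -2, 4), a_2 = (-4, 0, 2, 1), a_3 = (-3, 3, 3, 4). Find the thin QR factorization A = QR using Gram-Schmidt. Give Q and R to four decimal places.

a_1 = (-1, -2, -2, 4); ‖a_1‖ = 5.0000, so q_1 = (-0.2000, -0.4000, -0.4000, 0.8000).
q_1·a_2 = (-0.2000)·(-4) + (-0.4000)·0 + (-0.4000)·2 + 0.8000·1 = 0.8000.
u_2 = a_2 − 0.8000·q_1 = (-3.8400, 0.3200, 2.3200, 0.3600).
‖u_2‖ = 4.5122, so q_2 = (-0.8510, 0.0709, 0.5142, 0.0798).
q_1·a_3 = (-0.2000)·(-3) + (-0.4000)·3 + (-0.4000)·3 + 0.8000·4 = 1.4000; q_2·a_3 = (-0.8510)·(-3) + 0.0709·3 + 0.5142·3 + 0.0798·4 = 4.6274.
u_3 = a_3 − 1.4000·q_1 − 4.6274·q_2 = (1.2181, 3.2318, 1.1807, 2.5108).
‖u_3‖ = 4.4302, so q_3 = (0.2749, 0.7295, 0.2665, 0.5667).

Q = [[-0.2000, -0.8510, 0.2749], [-0.4000, 0.0709, 0.7295], [-0.4000, 0.5142, 0.2665], [0.8000, 0.0798, 0.5667]], R = [[5.0000, 0.8000, 1.4000], [0.0000, 4.5122, 4.6274], [0.0000, 0.0000, 4.4302]]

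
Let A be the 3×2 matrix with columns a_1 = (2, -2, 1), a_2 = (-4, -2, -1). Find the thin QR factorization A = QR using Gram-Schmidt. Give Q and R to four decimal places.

Q = [[0.6667, -0.6768], [-0.6667, -0.7288], [0.3333, -0.1041]], R = [[3.0000, -1.6667], [0.0000, 4.2687]]

e_1 = a_1/‖a_1‖ = (2, -2, 1)/3.0000 = (0.6667, -0.6667, 0.3333).
r_{12} = e_1·a_2 = -1.6667.
u_2 = a_2 + 1.6667·e_1 = (-2.8889, -3.1111, -0.4444).
‖u_2‖ = 4.2687, so e_2 = (-0.6768, -0.7288, -0.1041).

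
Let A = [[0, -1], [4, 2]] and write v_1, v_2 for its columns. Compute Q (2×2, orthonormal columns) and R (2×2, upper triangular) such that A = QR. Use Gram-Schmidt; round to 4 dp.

Q = [[0.0000, -1.0000], [1.0000, 0.0000]], R = [[4.0000, 2.0000], [0.0000, 1.0000]]

v_1 = (0, 4); ‖v_1‖ = 4.0000, so e_1 = (0.0000, 1.0000).
e_1·v_2 = 0.0000·(-1) + 1.0000·2 = 2.0000.
u_2 = v_2 − 2.0000·e_1 = (-1.0000, 0.0000).
‖u_2‖ = 1.0000, so e_2 = (-1.0000, 0.0000).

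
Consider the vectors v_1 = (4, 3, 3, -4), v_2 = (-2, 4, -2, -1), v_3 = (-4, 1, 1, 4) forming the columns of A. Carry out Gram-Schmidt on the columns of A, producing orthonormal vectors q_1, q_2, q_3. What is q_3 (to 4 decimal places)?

q_3 = (-0.3046, 0.3404, 0.7346, 0.5017)

v_1 = (4, 3, 3, -4); ‖v_1‖ = 7.0711, so q_1 = (0.5657, 0.4243, 0.4243, -0.5657).
q_1·v_2 = 0.5657·(-2) + 0.4243·4 + 0.4243·(-2) + (-0.5657)·(-1) = 0.2828.
u_2 = v_2 − 0.2828·q_1 = (-2.1600, 3.8800, -2.1200, -0.8400).
‖u_2‖ = 4.9920, so q_2 = (-0.4327, 0.7772, -0.4247, -0.1683).
q_1·v_3 = 0.5657·(-4) + 0.4243·1 + 0.4243·1 + (-0.5657)·4 = -3.6770; q_2·v_3 = (-0.4327)·(-4) + 0.7772·1 + (-0.4247)·1 + (-0.1683)·4 = 1.4103.
u_3 = v_3 + 3.6770·q_1 − 1.4103·q_2 = (-1.3098, 1.4639, 3.1589, 2.1573).
‖u_3‖ = 4.3001, so q_3 = (-0.3046, 0.3404, 0.7346, 0.5017).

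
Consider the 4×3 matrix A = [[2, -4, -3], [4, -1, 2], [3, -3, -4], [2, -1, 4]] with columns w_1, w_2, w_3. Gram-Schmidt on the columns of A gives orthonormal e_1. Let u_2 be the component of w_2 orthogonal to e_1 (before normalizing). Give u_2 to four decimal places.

u_2 = (-2.6061, 1.7879, -0.9091, 0.3939)

e_1 = w_1/‖w_1‖ = (2, 4, 3, 2)/5.7446 = (0.3482, 0.6963, 0.5222, 0.3482).
r_{12} = e_1·w_2 = -4.0038.
u_2 = w_2 + 4.0038·e_1 = (-2.6061, 1.7879, -0.9091, 0.3939).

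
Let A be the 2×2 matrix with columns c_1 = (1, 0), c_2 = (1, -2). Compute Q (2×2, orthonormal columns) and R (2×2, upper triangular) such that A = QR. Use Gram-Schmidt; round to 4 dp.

Q = [[1.0000, 0.0000], [0.0000, -1.0000]], R = [[1.0000, 1.0000], [0.0000, 2.0000]]

c_1 = (1, 0); ‖c_1‖ = 1.0000, so q_1 = (1.0000, 0.0000).
q_1·c_2 = 1.0000·1 + 0.0000·(-2) = 1.0000.
u_2 = c_2 − 1.0000·q_1 = (0.0000, -2.0000).
‖u_2‖ = 2.0000, so q_2 = (0.0000, -1.0000).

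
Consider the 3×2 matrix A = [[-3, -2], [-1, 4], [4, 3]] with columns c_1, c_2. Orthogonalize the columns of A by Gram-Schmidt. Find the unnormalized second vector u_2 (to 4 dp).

u_2 = (-0.3846, 4.5385, 0.8462)

c_1 = (-3, -1, 4); ‖c_1‖ = 5.0990, so q_1 = (-0.5883, -0.1961, 0.7845).
q_1·c_2 = (-0.5883)·(-2) + (-0.1961)·4 + 0.7845·3 = 2.7456.
u_2 = c_2 − 2.7456·q_1 = (-0.3846, 4.5385, 0.8462).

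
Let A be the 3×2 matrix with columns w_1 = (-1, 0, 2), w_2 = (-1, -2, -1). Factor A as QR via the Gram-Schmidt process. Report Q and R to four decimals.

q_1 = w_1/‖w_1‖ = (-1, 0, 2)/2.2361 = (-0.4472, 0.0000, 0.8944).
r_{12} = q_1·w_2 = -0.4472.
u_2 = w_2 + 0.4472·q_1 = (-1.2000, -2.0000, -0.6000).
‖u_2‖ = 2.4083, so q_2 = (-0.4983, -0.8305, -0.2491).

Q = [[-0.4472, -0.4983], [0.0000, -0.8305], [0.8944, -0.2491]], R = [[2.2361, -0.4472], [0.0000, 2.4083]]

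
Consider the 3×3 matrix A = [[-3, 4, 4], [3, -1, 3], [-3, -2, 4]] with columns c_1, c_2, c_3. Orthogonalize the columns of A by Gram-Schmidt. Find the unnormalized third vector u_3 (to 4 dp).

u_3 = (2.3333, 4.6667, 2.3333)

c_1 = (-3, 3, -3); ‖c_1‖ = 5.1962, so e_1 = (-0.5774, 0.5774, -0.5774).
e_1·c_2 = (-0.5774)·4 + 0.5774·(-1) + (-0.5774)·(-2) = -1.7321.
u_2 = c_2 + 1.7321·e_1 = (3.0000, 0.0000, -3.0000).
‖u_2‖ = 4.2426, so e_2 = (0.7071, 0.0000, -0.7071).
e_1·c_3 = (-0.5774)·4 + 0.5774·3 + (-0.5774)·4 = -2.8868; e_2·c_3 = 0.7071·4 + (0.0000)·3 + (-0.7071)·4 = 0.0000.
u_3 = c_3 + 2.8868·e_1 + 0.0000·e_2 = (2.3333, 4.6667, 2.3333).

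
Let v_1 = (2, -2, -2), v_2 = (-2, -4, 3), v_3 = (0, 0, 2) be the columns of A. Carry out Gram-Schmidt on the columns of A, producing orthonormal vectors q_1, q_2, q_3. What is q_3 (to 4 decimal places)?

q_3 = (0.7548, 0.1078, 0.6470)

v_1 = (2, -2, -2); ‖v_1‖ = 3.4641, so q_1 = (0.5774, -0.5774, -0.5774).
q_1·v_2 = 0.5774·(-2) + (-0.5774)·(-4) + (-0.5774)·3 = -0.5774.
u_2 = v_2 + 0.5774·q_1 = (-1.6667, -4.3333, 2.6667).
‖u_2‖ = 5.3541, so q_2 = (-0.3113, -0.8093, 0.4981).
q_1·v_3 = 0.5774·0 + (-0.5774)·0 + (-0.5774)·2 = -1.1547; q_2·v_3 = (-0.3113)·0 + (-0.8093)·0 + 0.4981·2 = 0.9961.
u_3 = v_3 + 1.1547·q_1 − 0.9961·q_2 = (0.9767, 0.1395, 0.8372).
‖u_3‖ = 1.2940, so q_3 = (0.7548, 0.1078, 0.6470).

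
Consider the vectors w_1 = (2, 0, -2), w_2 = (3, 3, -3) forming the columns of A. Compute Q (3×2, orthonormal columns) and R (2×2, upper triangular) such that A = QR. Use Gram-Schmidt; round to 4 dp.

w_1 = (2, 0, -2); ‖w_1‖ = 2.8284, so e_1 = (0.7071, 0.0000, -0.7071).
e_1·w_2 = 0.7071·3 + 0.0000·3 + (-0.7071)·(-3) = 4.2426.
u_2 = w_2 − 4.2426·e_1 = (0.0000, 3.0000, 0.0000).
‖u_2‖ = 3.0000, so e_2 = (0.0000, 1.0000, 0.0000).

Q = [[0.7071, 0.0000], [0.0000, 1.0000], [-0.7071, 0.0000]], R = [[2.8284, 4.2426], [0.0000, 3.0000]]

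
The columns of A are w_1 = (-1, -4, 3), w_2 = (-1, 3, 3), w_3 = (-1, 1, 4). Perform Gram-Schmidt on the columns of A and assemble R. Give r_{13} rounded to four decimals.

e_1 = w_1/‖w_1‖ = (-1, -4, 3)/5.0990 = (-0.1961, -0.7845, 0.5883).
r_{13} = e_1·w_3 = 1.7650.

r_{13} = 1.7650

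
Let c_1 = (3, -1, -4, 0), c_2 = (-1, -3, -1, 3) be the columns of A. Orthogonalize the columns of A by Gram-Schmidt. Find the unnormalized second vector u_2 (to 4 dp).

e_1 = c_1/‖c_1‖ = (3, -1, -4, 0)/5.0990 = (0.5883, -0.1961, -0.7845, 0.0000).
r_{12} = e_1·c_2 = 0.7845.
u_2 = c_2 − 0.7845·e_1 = (-1.4615, -2.8462, -0.3846, 3.0000).

u_2 = (-1.4615, -2.8462, -0.3846, 3.0000)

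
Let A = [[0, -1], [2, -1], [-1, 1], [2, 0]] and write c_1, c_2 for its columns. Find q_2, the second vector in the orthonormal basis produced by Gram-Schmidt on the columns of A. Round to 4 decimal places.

q_2 = (-0.7071, -0.2357, 0.4714, 0.4714)

q_1 = c_1/‖c_1‖ = (0, 2, -1, 2)/3.0000 = (0.0000, 0.6667, -0.3333, 0.6667).
r_{12} = q_1·c_2 = -1.0000.
u_2 = c_2 + 1.0000·q_1 = (-1.0000, -0.3333, 0.6667, 0.6667).
‖u_2‖ = 1.4142, so q_2 = (-0.7071, -0.2357, 0.4714, 0.4714).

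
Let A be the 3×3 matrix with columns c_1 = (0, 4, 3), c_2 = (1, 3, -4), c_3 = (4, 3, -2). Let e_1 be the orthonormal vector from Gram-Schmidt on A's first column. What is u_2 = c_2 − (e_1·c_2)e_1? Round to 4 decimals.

c_1 = (0, 4, 3); ‖c_1‖ = 5.0000, so e_1 = (0.0000, 0.8000, 0.6000).
e_1·c_2 = 0.0000·1 + 0.8000·3 + 0.6000·(-4) = 0.0000.
u_2 = c_2 − 0.0000·e_1 = (1.0000, 3.0000, -4.0000).

u_2 = (1.0000, 3.0000, -4.0000)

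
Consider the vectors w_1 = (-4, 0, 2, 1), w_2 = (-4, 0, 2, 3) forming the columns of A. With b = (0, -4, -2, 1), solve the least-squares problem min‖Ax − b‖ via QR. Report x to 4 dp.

x = (-0.8000, 0.6000)

q_1 = w_1/‖w_1‖ = (-4, 0, 2, 1)/4.5826 = (-0.8729, 0.0000, 0.4364, 0.2182).
r_{12} = q_1·w_2 = 5.0190.
u_2 = w_2 − 5.0190·q_1 = (0.3810, 0.0000, -0.1905, 1.9048).
‖u_2‖ = 1.9518, so q_2 = (0.1952, 0.0000, -0.0976, 0.9759).
Qᵀb = (-0.6547, 1.1711).
Back-substitute: x_2 = 1.1711/1.9518 = 0.6000.
x_1 = (-0.6547 − 5.0190·0.6000)/4.5826 = -0.8000.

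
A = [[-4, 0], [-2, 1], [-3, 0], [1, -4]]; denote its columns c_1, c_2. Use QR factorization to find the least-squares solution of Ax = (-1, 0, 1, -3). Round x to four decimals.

x = (0.0802, 0.7342)

c_1 = (-4, -2, -3, 1); ‖c_1‖ = 5.4772, so e_1 = (-0.7303, -0.3651, -0.5477, 0.1826).
e_1·c_2 = (-0.7303)·0 + (-0.3651)·1 + (-0.5477)·0 + 0.1826·(-4) = -1.0954.
u_2 = c_2 + 1.0954·e_1 = (-0.8000, 0.6000, -0.6000, -3.8000).
‖u_2‖ = 3.9749, so e_2 = (-0.2013, 0.1509, -0.1509, -0.9560).
Qᵀb = (-0.3651, 2.9183).
Back-substitute: x_2 = 2.9183/3.9749 = 0.7342.
x_1 = (-0.3651 + 1.0954·0.7342)/5.4772 = 0.0802.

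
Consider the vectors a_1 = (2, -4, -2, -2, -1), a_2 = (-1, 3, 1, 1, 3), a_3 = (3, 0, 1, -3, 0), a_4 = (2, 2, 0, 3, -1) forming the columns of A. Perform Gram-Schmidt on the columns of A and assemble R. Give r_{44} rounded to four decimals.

r_{44} = 3.7462

a_1 = (2, -4, -2, -2, -1); ‖a_1‖ = 5.3852, so q_1 = (0.3714, -0.7428, -0.3714, -0.3714, -0.1857).
q_1·a_2 = 0.3714·(-1) + (-0.7428)·3 + (-0.3714)·1 + (-0.3714)·1 + (-0.1857)·3 = -3.8996.
u_2 = a_2 + 3.8996·q_1 = (0.4483, 0.1034, -0.4483, -0.4483, 2.2759).
‖u_2‖ = 2.4069, so q_2 = (0.1862, 0.0430, -0.1862, -0.1862, 0.9456).
q_1·a_3 = 0.3714·3 + (-0.7428)·0 + (-0.3714)·1 + (-0.3714)·(-3) + (-0.1857)·0 = 1.8570; q_2·a_3 = 0.1862·3 + 0.0430·0 + (-0.1862)·1 + (-0.1862)·(-3) + 0.9456·0 = 0.9312.
u_3 = a_3 − 1.8570·q_1 − 0.9312·q_2 = (2.1369, 1.3393, 1.8631, -2.1369, -0.5357).
‖u_3‖ = 3.8320, so q_3 = (0.5576, 0.3495, 0.4862, -0.5576, -0.1398).
q_1·a_4 = 0.3714·2 + (-0.7428)·2 + (-0.3714)·0 + (-0.3714)·3 + (-0.1857)·(-1) = -1.6713; q_2·a_4 = 0.1862·2 + 0.0430·2 + (-0.1862)·0 + (-0.1862)·3 + 0.9456·(-1) = -1.0458; q_3·a_4 = 0.5576·2 + 0.3495·2 + 0.4862·0 + (-0.5576)·3 + (-0.1398)·(-1) = 0.2812.
u_4 = a_4 + 1.6713·q_1 + 1.0458·q_2 − 0.2812·q_3 = (2.6587, 0.7053, -0.9522, 2.3413, -0.2821).
r_{44} = ‖u_4‖ = 3.7462.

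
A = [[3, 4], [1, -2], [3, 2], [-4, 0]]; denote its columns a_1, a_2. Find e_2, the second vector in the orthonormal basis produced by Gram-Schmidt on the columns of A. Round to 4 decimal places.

a_1 = (3, 1, 3, -4); ‖a_1‖ = 5.9161, so e_1 = (0.5071, 0.1690, 0.5071, -0.6761).
e_1·a_2 = 0.5071·4 + 0.1690·(-2) + 0.5071·2 + (-0.6761)·0 = 2.7045.
u_2 = a_2 − 2.7045·e_1 = (2.6286, -2.4571, 0.6286, 1.8286).
‖u_2‖ = 4.0848, so e_2 = (0.6435, -0.6015, 0.1539, 0.4477).

e_2 = (0.6435, -0.6015, 0.1539, 0.4477)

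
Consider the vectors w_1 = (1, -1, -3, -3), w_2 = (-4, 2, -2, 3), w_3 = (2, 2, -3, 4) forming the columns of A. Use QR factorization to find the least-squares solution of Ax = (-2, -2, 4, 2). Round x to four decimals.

q_1 = w_1/‖w_1‖ = (1, -1, -3, -3)/4.4721 = (0.2236, -0.2236, -0.6708, -0.6708).
r_{12} = q_1·w_2 = -2.0125.
u_2 = w_2 + 2.0125·q_1 = (-3.5500, 1.5500, -3.3500, 1.6500).
‖u_2‖ = 5.3805, so q_2 = (-0.6598, 0.2881, -0.6226, 0.3067).
r_{13} = q_1·w_3 = -0.6708; r_{23} = q_2·w_3 = 2.3511.
u_3 = w_3 + 0.6708·q_1 − 2.3511·q_2 = (3.7012, 1.1727, -1.9862, 2.8290).
‖u_3‖ = 5.1983, so q_3 = (0.7120, 0.2256, -0.3821, 0.5442).
Qᵀb = (-4.0249, -1.1337, -2.3151).
Back-substitute: x_3 = -2.3151/5.1983 = -0.4454.
x_2 = (-1.1337 − 2.3511·(-0.4454))/5.3805 = -0.0161.
x_1 = (-4.0249 + 2.0125·(-0.0161) + 0.6708·(-0.4454))/4.4721 = -0.9741.

x = (-0.9741, -0.0161, -0.4454)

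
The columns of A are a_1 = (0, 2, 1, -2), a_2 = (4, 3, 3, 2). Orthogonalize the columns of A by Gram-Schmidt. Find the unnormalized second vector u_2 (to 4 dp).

u_2 = (4.0000, 1.8889, 2.4444, 3.1111)

e_1 = a_1/‖a_1‖ = (0, 2, 1, -2)/3.0000 = (0.0000, 0.6667, 0.3333, -0.6667).
r_{12} = e_1·a_2 = 1.6667.
u_2 = a_2 − 1.6667·e_1 = (4.0000, 1.8889, 2.4444, 3.1111).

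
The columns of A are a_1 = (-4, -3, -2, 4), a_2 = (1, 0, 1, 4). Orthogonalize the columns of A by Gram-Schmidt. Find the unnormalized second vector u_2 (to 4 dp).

q_1 = a_1/‖a_1‖ = (-4, -3, -2, 4)/6.7082 = (-0.5963, -0.4472, -0.2981, 0.5963).
r_{12} = q_1·a_2 = 1.4907.
u_2 = a_2 − 1.4907·q_1 = (1.8889, 0.6667, 1.4444, 3.1111).

u_2 = (1.8889, 0.6667, 1.4444, 3.1111)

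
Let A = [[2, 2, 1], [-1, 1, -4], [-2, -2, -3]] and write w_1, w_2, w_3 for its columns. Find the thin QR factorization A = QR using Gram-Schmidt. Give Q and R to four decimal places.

Q = [[0.6667, 0.2357, -0.7071], [-0.3333, 0.9428, 0.0000], [-0.6667, -0.2357, -0.7071]], R = [[3.0000, 2.3333, 4.0000], [0.0000, 1.8856, -2.8284], [0.0000, 0.0000, 1.4142]]

q_1 = w_1/‖w_1‖ = (2, -1, -2)/3.0000 = (0.6667, -0.3333, -0.6667).
r_{12} = q_1·w_2 = 2.3333.
u_2 = w_2 − 2.3333·q_1 = (0.4444, 1.7778, -0.4444).
‖u_2‖ = 1.8856, so q_2 = (0.2357, 0.9428, -0.2357).
r_{13} = q_1·w_3 = 4.0000; r_{23} = q_2·w_3 = -2.8284.
u_3 = w_3 − 4.0000·q_1 + 2.8284·q_2 = (-1.0000, 0.0000, -1.0000).
‖u_3‖ = 1.4142, so q_3 = (-0.7071, 0.0000, -0.7071).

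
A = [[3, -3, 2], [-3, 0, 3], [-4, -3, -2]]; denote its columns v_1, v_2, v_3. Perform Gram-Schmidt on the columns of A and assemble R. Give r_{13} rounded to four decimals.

v_1 = (3, -3, -4); ‖v_1‖ = 5.8310, so q_1 = (0.5145, -0.5145, -0.6860).
r_{13} = q_1·v_3 = 0.8575.

r_{13} = 0.8575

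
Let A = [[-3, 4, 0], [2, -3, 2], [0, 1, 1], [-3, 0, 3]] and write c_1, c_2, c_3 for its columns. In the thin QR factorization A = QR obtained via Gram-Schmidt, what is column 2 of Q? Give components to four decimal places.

q_1 = c_1/‖c_1‖ = (-3, 2, 0, -3)/4.6904 = (-0.6396, 0.4264, 0.0000, -0.6396).
r_{12} = q_1·c_2 = -3.8376.
u_2 = c_2 + 3.8376·q_1 = (1.5455, -1.3636, 1.0000, -2.4545).
‖u_2‖ = 3.3575, so q_2 = (0.4603, -0.4061, 0.2978, -0.7311).

q_2 = (0.4603, -0.4061, 0.2978, -0.7311)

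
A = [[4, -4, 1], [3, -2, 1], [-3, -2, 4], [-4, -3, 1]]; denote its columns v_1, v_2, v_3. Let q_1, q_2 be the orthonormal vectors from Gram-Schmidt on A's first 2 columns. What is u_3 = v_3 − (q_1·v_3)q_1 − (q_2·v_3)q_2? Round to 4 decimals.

u_3 = (-0.2754, 0.5857, 2.2454, -1.5202)

v_1 = (4, 3, -3, -4); ‖v_1‖ = 7.0711, so q_1 = (0.5657, 0.4243, -0.4243, -0.5657).
q_1·v_2 = 0.5657·(-4) + 0.4243·(-2) + (-0.4243)·(-2) + (-0.5657)·(-3) = -0.5657.
u_2 = v_2 + 0.5657·q_1 = (-3.6800, -1.7600, -2.2400, -3.3200).
‖u_2‖ = 5.7166, so q_2 = (-0.6437, -0.3079, -0.3918, -0.5808).
q_1·v_3 = 0.5657·1 + 0.4243·1 + (-0.4243)·4 + (-0.5657)·1 = -1.2728; q_2·v_3 = (-0.6437)·1 + (-0.3079)·1 + (-0.3918)·4 + (-0.5808)·1 = -3.0997.
u_3 = v_3 + 1.2728·q_1 + 3.0997·q_2 = (-0.2754, 0.5857, 2.2454, -1.5202).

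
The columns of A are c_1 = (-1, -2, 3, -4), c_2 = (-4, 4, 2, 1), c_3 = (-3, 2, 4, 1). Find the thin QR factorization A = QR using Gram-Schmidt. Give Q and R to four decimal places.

c_1 = (-1, -2, 3, -4); ‖c_1‖ = 5.4772, so e_1 = (-0.1826, -0.3651, 0.5477, -0.7303).
e_1·c_2 = (-0.1826)·(-4) + (-0.3651)·4 + 0.5477·2 + (-0.7303)·1 = -0.3651.
u_2 = c_2 + 0.3651·e_1 = (-4.0667, 3.8667, 2.2000, 0.7333).
‖u_2‖ = 6.0718, so e_2 = (-0.6698, 0.6368, 0.3623, 0.1208).
e_1·c_3 = (-0.1826)·(-3) + (-0.3651)·2 + 0.5477·4 + (-0.7303)·1 = 1.2780; e_2·c_3 = (-0.6698)·(-3) + 0.6368·2 + 0.3623·4 + 0.1208·1 = 4.8530.
u_3 = c_3 − 1.2780·e_1 − 4.8530·e_2 = (0.4837, -0.6239, 1.5416, 1.3472).
‖u_3‖ = 2.1942, so e_3 = (0.2205, -0.2843, 0.7026, 0.6140).

Q = [[-0.1826, -0.6698, 0.2205], [-0.3651, 0.6368, -0.2843], [0.5477, 0.3623, 0.7026], [-0.7303, 0.1208, 0.6140]], R = [[5.4772, -0.3651, 1.2780], [0.0000, 6.0718, 4.8530], [0.0000, 0.0000, 2.1942]]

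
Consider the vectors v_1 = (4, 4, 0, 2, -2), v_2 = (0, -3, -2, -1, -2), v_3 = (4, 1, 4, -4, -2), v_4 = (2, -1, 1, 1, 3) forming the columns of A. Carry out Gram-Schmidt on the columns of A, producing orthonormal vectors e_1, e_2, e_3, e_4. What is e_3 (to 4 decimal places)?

e_3 = (0.3424, -0.0690, 0.6053, -0.6989, -0.1523)

v_1 = (4, 4, 0, 2, -2); ‖v_1‖ = 6.3246, so e_1 = (0.6325, 0.6325, 0.0000, 0.3162, -0.3162).
e_1·v_2 = 0.6325·0 + 0.6325·(-3) + 0.0000·(-2) + 0.3162·(-1) + (-0.3162)·(-2) = -1.5811.
u_2 = v_2 + 1.5811·e_1 = (1.0000, -2.0000, -2.0000, -0.5000, -2.5000).
‖u_2‖ = 3.9370, so e_2 = (0.2540, -0.5080, -0.5080, -0.1270, -0.6350).
e_1·v_3 = 0.6325·4 + 0.6325·1 + 0.0000·4 + 0.3162·(-4) + (-0.3162)·(-2) = 2.5298; e_2·v_3 = 0.2540·4 + (-0.5080)·1 + (-0.5080)·4 + (-0.1270)·(-4) + (-0.6350)·(-2) = 0.2540.
u_3 = v_3 − 2.5298·e_1 − 0.2540·e_2 = (2.3355, -0.4710, 4.1290, -4.7677, -1.0387).
‖u_3‖ = 6.8217, so e_3 = (0.3424, -0.0690, 0.6053, -0.6989, -0.1523).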